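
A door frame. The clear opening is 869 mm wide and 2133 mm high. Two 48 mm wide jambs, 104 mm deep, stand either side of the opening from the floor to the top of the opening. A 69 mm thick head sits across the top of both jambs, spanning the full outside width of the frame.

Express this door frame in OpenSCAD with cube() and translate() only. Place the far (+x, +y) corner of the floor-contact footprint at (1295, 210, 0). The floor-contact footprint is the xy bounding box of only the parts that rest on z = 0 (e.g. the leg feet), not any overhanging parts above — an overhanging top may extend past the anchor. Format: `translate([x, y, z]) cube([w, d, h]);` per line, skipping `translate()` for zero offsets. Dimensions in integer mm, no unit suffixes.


translate([330, 106, 0]) cube([48, 104, 2133]);
translate([1247, 106, 0]) cube([48, 104, 2133]);
translate([330, 106, 2133]) cube([965, 104, 69]);


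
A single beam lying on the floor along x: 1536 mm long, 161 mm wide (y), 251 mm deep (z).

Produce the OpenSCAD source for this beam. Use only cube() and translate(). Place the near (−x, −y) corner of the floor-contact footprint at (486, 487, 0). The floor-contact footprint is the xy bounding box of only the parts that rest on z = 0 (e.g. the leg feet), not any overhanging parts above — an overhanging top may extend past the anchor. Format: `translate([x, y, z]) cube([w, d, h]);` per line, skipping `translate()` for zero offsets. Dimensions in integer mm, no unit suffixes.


translate([486, 487, 0]) cube([1536, 161, 251]);


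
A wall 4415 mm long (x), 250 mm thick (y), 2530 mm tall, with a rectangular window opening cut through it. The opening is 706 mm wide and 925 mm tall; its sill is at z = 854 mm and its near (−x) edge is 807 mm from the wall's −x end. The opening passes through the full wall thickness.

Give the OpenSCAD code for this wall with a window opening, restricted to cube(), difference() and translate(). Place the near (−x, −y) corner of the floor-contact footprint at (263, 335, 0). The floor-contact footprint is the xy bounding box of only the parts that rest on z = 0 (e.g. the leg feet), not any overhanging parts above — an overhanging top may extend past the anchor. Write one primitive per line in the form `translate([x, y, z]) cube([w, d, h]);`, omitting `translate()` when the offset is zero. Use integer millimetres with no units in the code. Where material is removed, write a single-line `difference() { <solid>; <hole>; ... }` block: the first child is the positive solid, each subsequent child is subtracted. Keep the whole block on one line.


difference() { translate([263, 335, 0]) cube([4415, 250, 2530]); translate([1070, 335, 854]) cube([706, 250, 925]); }


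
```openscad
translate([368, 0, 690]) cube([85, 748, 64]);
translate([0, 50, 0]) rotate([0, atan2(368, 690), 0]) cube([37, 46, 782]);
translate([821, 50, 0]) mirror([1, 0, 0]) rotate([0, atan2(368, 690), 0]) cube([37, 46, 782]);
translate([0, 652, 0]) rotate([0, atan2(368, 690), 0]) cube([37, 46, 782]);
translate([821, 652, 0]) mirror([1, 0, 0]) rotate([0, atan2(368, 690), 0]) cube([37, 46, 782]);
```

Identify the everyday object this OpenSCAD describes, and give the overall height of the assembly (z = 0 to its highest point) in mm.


A sawhorse. The overall height is 754 mm.

A beam across two mirrored pairs of raked legs — a sawhorse. The beam's underside is at z = 690 (matching the legs' vertical rise in atan2(368, 690)) and the beam is 64 mm tall, so its top is at 690 + 64 = 754 mm. The raked legs top out at the beam's underside, so that is the highest point.


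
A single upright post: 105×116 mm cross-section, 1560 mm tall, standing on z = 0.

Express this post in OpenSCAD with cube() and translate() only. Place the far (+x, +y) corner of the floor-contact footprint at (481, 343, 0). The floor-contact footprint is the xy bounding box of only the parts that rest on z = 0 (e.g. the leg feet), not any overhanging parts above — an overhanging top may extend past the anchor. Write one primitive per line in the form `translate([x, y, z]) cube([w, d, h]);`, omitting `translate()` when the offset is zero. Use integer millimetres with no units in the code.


translate([376, 227, 0]) cube([105, 116, 1560]);


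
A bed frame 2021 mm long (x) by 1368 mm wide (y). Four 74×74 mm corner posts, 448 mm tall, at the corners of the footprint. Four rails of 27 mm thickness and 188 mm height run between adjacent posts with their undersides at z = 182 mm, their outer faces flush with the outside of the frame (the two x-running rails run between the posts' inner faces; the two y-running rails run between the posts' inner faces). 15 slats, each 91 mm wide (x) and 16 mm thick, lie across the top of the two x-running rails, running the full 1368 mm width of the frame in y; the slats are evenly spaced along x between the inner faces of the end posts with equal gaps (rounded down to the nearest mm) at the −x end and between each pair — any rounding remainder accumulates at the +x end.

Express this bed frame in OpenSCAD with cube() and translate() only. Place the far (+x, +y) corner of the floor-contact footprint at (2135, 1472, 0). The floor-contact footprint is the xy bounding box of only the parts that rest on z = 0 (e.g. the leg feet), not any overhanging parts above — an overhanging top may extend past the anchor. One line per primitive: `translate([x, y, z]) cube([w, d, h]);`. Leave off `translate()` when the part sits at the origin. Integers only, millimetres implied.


translate([114, 104, 0]) cube([74, 74, 448]);
translate([114, 1398, 0]) cube([74, 74, 448]);
translate([2061, 104, 0]) cube([74, 74, 448]);
translate([2061, 1398, 0]) cube([74, 74, 448]);
translate([188, 104, 182]) cube([1873, 27, 188]);
translate([188, 1445, 182]) cube([1873, 27, 188]);
translate([114, 178, 182]) cube([27, 1220, 188]);
translate([2108, 178, 182]) cube([27, 1220, 188]);
translate([219, 104, 370]) cube([91, 1368, 16]);
translate([341, 104, 370]) cube([91, 1368, 16]);
translate([463, 104, 370]) cube([91, 1368, 16]);
translate([585, 104, 370]) cube([91, 1368, 16]);
translate([707, 104, 370]) cube([91, 1368, 16]);
translate([829, 104, 370]) cube([91, 1368, 16]);
translate([951, 104, 370]) cube([91, 1368, 16]);
translate([1073, 104, 370]) cube([91, 1368, 16]);
translate([1195, 104, 370]) cube([91, 1368, 16]);
translate([1317, 104, 370]) cube([91, 1368, 16]);
translate([1439, 104, 370]) cube([91, 1368, 16]);
translate([1561, 104, 370]) cube([91, 1368, 16]);
translate([1683, 104, 370]) cube([91, 1368, 16]);
translate([1805, 104, 370]) cube([91, 1368, 16]);
translate([1927, 104, 370]) cube([91, 1368, 16]);


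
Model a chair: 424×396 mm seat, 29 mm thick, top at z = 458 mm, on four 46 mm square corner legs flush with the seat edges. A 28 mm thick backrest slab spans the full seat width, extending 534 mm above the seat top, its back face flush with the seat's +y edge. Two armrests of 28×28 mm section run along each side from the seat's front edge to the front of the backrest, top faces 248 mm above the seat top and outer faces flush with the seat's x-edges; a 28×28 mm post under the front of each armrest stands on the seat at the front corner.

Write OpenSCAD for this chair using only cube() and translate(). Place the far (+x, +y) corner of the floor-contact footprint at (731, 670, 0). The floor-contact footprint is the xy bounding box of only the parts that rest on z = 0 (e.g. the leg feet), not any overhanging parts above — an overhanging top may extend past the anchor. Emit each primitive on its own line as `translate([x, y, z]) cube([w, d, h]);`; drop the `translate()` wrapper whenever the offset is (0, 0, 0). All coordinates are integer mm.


translate([307, 274, 429]) cube([424, 396, 29]);
translate([307, 274, 0]) cube([46, 46, 429]);
translate([685, 274, 0]) cube([46, 46, 429]);
translate([307, 624, 0]) cube([46, 46, 429]);
translate([685, 624, 0]) cube([46, 46, 429]);
translate([307, 642, 458]) cube([424, 28, 534]);
translate([307, 274, 678]) cube([28, 368, 28]);
translate([703, 274, 678]) cube([28, 368, 28]);
translate([307, 274, 458]) cube([28, 28, 220]);
translate([703, 274, 458]) cube([28, 28, 220]);


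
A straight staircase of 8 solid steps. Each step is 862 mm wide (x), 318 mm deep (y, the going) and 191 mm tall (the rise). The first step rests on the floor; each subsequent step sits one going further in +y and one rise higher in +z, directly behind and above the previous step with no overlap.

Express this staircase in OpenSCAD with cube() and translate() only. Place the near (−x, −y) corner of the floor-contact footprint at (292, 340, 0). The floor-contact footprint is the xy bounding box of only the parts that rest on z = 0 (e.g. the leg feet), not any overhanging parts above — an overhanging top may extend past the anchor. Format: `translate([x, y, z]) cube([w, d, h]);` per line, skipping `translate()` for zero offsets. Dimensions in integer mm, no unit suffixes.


translate([292, 340, 0]) cube([862, 318, 191]);
translate([292, 658, 191]) cube([862, 318, 191]);
translate([292, 976, 382]) cube([862, 318, 191]);
translate([292, 1294, 573]) cube([862, 318, 191]);
translate([292, 1612, 764]) cube([862, 318, 191]);
translate([292, 1930, 955]) cube([862, 318, 191]);
translate([292, 2248, 1146]) cube([862, 318, 191]);
translate([292, 2566, 1337]) cube([862, 318, 191]);


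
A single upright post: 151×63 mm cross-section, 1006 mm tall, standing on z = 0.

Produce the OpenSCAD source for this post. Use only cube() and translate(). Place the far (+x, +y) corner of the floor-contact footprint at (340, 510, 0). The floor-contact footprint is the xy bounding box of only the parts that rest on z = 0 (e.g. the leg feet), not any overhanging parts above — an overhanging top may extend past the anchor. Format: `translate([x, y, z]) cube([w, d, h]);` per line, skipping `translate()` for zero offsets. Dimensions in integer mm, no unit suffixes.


translate([189, 447, 0]) cube([151, 63, 1006]);


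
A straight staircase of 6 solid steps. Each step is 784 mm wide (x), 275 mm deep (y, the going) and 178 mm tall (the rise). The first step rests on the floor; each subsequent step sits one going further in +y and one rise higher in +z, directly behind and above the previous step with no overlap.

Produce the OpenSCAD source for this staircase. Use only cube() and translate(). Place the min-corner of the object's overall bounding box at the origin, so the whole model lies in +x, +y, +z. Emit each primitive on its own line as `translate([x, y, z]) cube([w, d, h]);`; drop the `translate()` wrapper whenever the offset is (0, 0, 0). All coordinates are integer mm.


cube([784, 275, 178]);
translate([0, 275, 178]) cube([784, 275, 178]);
translate([0, 550, 356]) cube([784, 275, 178]);
translate([0, 825, 534]) cube([784, 275, 178]);
translate([0, 1100, 712]) cube([784, 275, 178]);
translate([0, 1375, 890]) cube([784, 275, 178]);


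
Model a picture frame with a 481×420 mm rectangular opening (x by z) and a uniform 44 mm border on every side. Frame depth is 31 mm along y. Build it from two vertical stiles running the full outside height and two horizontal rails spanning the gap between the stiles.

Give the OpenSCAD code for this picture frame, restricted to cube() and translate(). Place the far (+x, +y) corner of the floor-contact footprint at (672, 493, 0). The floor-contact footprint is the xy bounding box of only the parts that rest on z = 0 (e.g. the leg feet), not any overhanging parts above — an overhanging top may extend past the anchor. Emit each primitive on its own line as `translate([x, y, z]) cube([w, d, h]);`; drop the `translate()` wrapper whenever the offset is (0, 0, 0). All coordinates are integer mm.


translate([103, 462, 0]) cube([44, 31, 508]);
translate([628, 462, 0]) cube([44, 31, 508]);
translate([147, 462, 0]) cube([481, 31, 44]);
translate([147, 462, 464]) cube([481, 31, 44]);


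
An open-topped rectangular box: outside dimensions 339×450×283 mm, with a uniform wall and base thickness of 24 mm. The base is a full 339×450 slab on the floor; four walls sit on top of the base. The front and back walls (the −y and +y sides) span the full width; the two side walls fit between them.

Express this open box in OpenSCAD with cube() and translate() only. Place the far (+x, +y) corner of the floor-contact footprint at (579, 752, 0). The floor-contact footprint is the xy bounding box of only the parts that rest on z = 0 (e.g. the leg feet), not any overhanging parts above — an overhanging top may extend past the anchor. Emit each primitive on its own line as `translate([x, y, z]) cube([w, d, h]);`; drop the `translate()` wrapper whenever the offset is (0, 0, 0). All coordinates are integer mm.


translate([240, 302, 0]) cube([339, 450, 24]);
translate([240, 302, 24]) cube([339, 24, 259]);
translate([240, 728, 24]) cube([339, 24, 259]);
translate([240, 326, 24]) cube([24, 402, 259]);
translate([555, 326, 24]) cube([24, 402, 259]);


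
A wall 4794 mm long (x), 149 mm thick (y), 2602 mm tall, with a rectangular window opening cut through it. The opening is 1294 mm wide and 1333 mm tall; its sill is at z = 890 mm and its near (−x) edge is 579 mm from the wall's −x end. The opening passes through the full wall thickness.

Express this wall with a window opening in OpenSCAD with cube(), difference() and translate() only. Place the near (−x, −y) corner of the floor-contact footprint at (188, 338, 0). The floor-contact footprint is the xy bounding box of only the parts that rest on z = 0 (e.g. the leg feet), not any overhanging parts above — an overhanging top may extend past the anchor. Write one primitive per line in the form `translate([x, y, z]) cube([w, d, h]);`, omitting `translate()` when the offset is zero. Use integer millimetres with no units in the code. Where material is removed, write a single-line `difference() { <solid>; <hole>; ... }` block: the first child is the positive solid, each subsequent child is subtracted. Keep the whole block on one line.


difference() { translate([188, 338, 0]) cube([4794, 149, 2602]); translate([767, 338, 890]) cube([1294, 149, 1333]); }


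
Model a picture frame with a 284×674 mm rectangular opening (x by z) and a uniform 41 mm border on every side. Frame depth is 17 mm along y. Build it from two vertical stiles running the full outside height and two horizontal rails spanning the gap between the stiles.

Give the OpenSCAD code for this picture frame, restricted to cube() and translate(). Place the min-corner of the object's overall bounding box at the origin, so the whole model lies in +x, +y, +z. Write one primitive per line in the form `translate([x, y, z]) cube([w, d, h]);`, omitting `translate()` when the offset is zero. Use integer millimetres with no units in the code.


cube([41, 17, 756]);
translate([325, 0, 0]) cube([41, 17, 756]);
translate([41, 0, 0]) cube([284, 17, 41]);
translate([41, 0, 715]) cube([284, 17, 41]);


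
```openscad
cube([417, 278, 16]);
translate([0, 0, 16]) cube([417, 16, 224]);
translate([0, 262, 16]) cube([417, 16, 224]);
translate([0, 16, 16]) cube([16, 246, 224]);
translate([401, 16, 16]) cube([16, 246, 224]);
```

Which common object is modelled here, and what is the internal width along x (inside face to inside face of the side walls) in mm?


An open box. The internal width is 385 mm.

A 417×278 base slab with four walls standing on it — an open box. The base is 417 mm wide and the walls are 16 mm thick, so the internal width is 417 − 2 × 16 = 385 mm.


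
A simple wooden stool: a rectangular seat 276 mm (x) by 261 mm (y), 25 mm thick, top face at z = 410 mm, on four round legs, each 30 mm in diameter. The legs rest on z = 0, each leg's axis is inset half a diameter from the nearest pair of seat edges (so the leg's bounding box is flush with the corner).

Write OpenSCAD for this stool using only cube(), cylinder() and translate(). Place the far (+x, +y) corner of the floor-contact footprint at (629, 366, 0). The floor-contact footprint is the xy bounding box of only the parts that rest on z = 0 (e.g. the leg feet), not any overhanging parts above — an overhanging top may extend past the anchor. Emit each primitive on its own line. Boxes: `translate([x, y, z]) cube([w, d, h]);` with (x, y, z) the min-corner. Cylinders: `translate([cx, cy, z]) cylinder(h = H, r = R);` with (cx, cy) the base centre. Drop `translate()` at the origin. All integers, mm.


translate([353, 105, 385]) cube([276, 261, 25]);
translate([368, 120, 0]) cylinder(h = 385, r = 15);
translate([614, 120, 0]) cylinder(h = 385, r = 15);
translate([368, 351, 0]) cylinder(h = 385, r = 15);
translate([614, 351, 0]) cylinder(h = 385, r = 15);


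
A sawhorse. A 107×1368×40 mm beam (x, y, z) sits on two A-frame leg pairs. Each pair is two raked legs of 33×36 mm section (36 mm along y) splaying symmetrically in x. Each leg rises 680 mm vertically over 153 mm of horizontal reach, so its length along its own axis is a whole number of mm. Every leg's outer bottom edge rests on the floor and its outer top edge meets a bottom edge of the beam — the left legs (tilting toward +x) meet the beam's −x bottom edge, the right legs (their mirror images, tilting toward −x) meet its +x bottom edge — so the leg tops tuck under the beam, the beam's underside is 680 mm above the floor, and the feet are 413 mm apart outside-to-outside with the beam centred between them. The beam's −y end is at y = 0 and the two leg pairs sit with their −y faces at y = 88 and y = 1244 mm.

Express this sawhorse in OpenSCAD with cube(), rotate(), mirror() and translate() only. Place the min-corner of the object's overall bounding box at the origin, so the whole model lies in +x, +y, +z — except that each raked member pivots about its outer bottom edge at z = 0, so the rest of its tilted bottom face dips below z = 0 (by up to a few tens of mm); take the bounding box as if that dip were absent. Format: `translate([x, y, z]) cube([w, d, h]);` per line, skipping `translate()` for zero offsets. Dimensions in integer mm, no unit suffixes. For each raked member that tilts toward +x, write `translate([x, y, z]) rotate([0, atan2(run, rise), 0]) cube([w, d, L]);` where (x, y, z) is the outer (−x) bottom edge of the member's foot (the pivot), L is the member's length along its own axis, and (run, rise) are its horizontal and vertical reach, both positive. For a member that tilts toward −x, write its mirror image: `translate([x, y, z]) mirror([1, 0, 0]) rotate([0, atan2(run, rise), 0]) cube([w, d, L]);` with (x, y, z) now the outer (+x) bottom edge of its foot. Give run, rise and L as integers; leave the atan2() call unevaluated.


// leg length = √(153² + 680²) = 697
// right-leg outer foot x = 2·153 + 107 = 413
// beam min-corner = (153, 0, 680)
translate([153, 0, 680]) cube([107, 1368, 40]);
translate([0, 88, 0]) rotate([0, atan2(153, 680), 0]) cube([33, 36, 697]);
translate([413, 88, 0]) mirror([1, 0, 0]) rotate([0, atan2(153, 680), 0]) cube([33, 36, 697]);
translate([0, 1244, 0]) rotate([0, atan2(153, 680), 0]) cube([33, 36, 697]);
translate([413, 1244, 0]) mirror([1, 0, 0]) rotate([0, atan2(153, 680), 0]) cube([33, 36, 697]);


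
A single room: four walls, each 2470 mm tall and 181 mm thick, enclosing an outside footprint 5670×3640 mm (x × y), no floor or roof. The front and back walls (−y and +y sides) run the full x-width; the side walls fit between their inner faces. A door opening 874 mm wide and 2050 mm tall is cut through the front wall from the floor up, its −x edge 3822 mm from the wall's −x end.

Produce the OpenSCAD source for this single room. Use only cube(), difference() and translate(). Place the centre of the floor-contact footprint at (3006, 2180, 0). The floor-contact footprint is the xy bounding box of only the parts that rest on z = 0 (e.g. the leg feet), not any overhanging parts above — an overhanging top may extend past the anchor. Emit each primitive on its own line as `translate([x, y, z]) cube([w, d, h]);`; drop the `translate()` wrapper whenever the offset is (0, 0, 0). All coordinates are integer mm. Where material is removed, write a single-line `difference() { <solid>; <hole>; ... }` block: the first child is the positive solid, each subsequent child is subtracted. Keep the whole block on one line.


difference() { translate([171, 360, 0]) cube([5670, 181, 2470]); translate([3993, 360, 0]) cube([874, 181, 2050]); }
translate([171, 3819, 0]) cube([5670, 181, 2470]);
translate([171, 541, 0]) cube([181, 3278, 2470]);
translate([5660, 541, 0]) cube([181, 3278, 2470]);


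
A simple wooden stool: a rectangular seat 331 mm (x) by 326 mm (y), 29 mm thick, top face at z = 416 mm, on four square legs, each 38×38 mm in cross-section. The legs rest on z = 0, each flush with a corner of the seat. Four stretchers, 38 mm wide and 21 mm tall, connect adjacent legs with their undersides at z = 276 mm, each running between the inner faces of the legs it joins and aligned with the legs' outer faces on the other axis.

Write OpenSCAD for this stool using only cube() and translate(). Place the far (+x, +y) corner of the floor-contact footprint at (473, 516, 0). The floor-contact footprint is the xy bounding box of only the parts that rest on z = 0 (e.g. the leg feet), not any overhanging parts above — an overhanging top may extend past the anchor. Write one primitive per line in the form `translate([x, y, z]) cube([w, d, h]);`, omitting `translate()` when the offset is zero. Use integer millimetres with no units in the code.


translate([142, 190, 387]) cube([331, 326, 29]);
translate([142, 190, 0]) cube([38, 38, 387]);
translate([435, 190, 0]) cube([38, 38, 387]);
translate([142, 478, 0]) cube([38, 38, 387]);
translate([435, 478, 0]) cube([38, 38, 387]);
translate([180, 190, 276]) cube([255, 38, 21]);
translate([180, 478, 276]) cube([255, 38, 21]);
translate([142, 228, 276]) cube([38, 250, 21]);
translate([435, 228, 276]) cube([38, 250, 21]);


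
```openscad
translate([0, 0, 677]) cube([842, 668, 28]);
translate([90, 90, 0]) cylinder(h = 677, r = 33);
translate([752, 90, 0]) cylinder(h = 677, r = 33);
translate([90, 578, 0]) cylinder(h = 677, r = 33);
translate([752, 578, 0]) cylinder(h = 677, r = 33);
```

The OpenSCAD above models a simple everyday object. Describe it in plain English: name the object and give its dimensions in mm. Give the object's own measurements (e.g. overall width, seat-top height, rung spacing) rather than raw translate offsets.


A rectangular dining table. The top is 842×668×28 mm with its upper surface at z = 705 mm. It stands on four round legs of 66 mm diameter, each leg's bounding box inset 57 mm from the nearest pair of top edges, running from the floor to the underside of the top.


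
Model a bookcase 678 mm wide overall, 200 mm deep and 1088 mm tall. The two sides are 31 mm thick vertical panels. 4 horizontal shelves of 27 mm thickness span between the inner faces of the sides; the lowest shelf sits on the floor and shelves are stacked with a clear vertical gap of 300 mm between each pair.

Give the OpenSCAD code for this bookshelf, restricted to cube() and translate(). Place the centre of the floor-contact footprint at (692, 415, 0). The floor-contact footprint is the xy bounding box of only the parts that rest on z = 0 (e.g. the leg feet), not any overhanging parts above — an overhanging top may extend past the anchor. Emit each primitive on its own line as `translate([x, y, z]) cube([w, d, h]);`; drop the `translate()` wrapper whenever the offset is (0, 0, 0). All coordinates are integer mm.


translate([353, 315, 0]) cube([31, 200, 1088]);
translate([1000, 315, 0]) cube([31, 200, 1088]);
translate([384, 315, 0]) cube([616, 200, 27]);
translate([384, 315, 327]) cube([616, 200, 27]);
translate([384, 315, 654]) cube([616, 200, 27]);
translate([384, 315, 981]) cube([616, 200, 27]);


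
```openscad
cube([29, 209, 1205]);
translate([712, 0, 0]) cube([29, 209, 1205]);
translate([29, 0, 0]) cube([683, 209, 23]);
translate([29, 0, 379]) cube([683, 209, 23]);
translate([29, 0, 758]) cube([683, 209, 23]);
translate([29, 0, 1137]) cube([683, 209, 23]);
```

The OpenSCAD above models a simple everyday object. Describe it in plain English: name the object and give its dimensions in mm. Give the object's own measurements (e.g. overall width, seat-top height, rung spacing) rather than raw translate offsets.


An open bookshelf. Two side panels, each 29 mm thick, 209 mm deep and 1205 mm tall, stand 741 mm apart (outside-to-outside). Between them sit 4 shelves, each 23 mm thick and 209 mm deep, spanning the full gap between the sides. The bottom shelf rests on the floor (its underside at z = 0) and the clear gap between one shelf's top and the next shelf's underside is 356 mm.


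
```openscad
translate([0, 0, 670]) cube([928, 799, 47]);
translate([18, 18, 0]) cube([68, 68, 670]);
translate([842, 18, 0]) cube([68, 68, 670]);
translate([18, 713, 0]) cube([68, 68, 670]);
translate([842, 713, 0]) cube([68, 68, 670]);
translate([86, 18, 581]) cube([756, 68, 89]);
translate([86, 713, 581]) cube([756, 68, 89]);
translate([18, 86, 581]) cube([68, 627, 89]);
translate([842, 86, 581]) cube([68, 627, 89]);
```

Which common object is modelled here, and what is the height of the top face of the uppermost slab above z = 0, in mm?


A table. The table height is 717 mm.

A 928×799×47 slab sits at z = 670 on four 68 mm square posts — a table. The top surface is at 670 + 47 = 717 mm.


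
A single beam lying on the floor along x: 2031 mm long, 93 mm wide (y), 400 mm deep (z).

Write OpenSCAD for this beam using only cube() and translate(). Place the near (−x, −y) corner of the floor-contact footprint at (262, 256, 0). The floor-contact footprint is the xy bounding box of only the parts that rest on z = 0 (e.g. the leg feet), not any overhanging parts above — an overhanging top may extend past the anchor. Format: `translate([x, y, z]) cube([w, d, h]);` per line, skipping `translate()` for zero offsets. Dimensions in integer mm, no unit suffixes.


translate([262, 256, 0]) cube([2031, 93, 400]);


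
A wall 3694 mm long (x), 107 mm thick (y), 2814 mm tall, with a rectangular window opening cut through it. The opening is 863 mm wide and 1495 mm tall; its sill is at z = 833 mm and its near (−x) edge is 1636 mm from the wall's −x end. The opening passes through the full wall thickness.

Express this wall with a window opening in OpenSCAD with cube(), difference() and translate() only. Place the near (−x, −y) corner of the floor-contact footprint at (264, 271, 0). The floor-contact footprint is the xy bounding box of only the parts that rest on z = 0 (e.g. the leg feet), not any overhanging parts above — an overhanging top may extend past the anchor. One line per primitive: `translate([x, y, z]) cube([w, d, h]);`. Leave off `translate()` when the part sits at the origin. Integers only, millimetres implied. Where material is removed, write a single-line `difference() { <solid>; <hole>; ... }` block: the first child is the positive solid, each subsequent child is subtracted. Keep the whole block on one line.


difference() { translate([264, 271, 0]) cube([3694, 107, 2814]); translate([1900, 271, 833]) cube([863, 107, 1495]); }


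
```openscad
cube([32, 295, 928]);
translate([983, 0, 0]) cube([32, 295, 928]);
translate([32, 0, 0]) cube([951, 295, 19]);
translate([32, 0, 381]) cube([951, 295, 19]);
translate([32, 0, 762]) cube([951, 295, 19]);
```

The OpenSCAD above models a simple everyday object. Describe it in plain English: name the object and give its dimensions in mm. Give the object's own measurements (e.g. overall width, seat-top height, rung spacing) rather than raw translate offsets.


An open bookshelf. Two side panels, each 32 mm thick, 295 mm deep and 928 mm tall, stand 1015 mm apart (outside-to-outside). Between them sit 3 shelves, each 19 mm thick and 295 mm deep, spanning the full gap between the sides. The bottom shelf rests on the floor (its underside at z = 0) and the clear gap between one shelf's top and the next shelf's underside is 362 mm.


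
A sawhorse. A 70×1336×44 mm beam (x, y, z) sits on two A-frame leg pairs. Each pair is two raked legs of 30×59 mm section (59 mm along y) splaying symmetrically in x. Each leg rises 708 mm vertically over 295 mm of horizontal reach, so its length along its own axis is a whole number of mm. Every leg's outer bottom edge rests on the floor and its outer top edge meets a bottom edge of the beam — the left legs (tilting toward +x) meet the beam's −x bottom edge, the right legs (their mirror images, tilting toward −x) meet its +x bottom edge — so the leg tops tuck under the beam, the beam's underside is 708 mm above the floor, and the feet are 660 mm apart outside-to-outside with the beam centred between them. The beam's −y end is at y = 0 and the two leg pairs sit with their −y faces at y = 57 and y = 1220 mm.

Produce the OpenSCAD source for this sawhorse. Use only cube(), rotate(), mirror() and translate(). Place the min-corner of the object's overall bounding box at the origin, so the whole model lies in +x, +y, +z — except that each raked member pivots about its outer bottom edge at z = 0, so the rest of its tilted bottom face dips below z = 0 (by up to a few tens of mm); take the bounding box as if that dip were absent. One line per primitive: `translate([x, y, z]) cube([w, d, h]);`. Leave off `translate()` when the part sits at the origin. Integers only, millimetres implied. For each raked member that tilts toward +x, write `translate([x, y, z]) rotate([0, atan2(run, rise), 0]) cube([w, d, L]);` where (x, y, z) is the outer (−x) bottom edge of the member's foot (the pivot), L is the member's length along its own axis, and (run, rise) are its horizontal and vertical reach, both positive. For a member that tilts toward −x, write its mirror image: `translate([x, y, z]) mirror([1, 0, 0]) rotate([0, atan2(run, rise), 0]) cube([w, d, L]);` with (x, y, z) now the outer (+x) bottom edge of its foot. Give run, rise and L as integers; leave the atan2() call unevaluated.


translate([295, 0, 708]) cube([70, 1336, 44]);
translate([0, 57, 0]) rotate([0, atan2(295, 708), 0]) cube([30, 59, 767]);
translate([660, 57, 0]) mirror([1, 0, 0]) rotate([0, atan2(295, 708), 0]) cube([30, 59, 767]);
translate([0, 1220, 0]) rotate([0, atan2(295, 708), 0]) cube([30, 59, 767]);
translate([660, 1220, 0]) mirror([1, 0, 0]) rotate([0, atan2(295, 708), 0]) cube([30, 59, 767]);


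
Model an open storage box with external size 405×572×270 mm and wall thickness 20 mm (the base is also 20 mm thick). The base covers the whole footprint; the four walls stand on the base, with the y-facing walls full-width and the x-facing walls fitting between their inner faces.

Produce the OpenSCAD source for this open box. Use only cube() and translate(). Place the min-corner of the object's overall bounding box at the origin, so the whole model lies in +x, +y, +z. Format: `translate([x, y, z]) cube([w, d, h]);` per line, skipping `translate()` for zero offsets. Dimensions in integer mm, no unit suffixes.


cube([405, 572, 20]);
translate([0, 0, 20]) cube([405, 20, 250]);
translate([0, 552, 20]) cube([405, 20, 250]);
translate([0, 20, 20]) cube([20, 532, 250]);
translate([385, 20, 20]) cube([20, 532, 250]);


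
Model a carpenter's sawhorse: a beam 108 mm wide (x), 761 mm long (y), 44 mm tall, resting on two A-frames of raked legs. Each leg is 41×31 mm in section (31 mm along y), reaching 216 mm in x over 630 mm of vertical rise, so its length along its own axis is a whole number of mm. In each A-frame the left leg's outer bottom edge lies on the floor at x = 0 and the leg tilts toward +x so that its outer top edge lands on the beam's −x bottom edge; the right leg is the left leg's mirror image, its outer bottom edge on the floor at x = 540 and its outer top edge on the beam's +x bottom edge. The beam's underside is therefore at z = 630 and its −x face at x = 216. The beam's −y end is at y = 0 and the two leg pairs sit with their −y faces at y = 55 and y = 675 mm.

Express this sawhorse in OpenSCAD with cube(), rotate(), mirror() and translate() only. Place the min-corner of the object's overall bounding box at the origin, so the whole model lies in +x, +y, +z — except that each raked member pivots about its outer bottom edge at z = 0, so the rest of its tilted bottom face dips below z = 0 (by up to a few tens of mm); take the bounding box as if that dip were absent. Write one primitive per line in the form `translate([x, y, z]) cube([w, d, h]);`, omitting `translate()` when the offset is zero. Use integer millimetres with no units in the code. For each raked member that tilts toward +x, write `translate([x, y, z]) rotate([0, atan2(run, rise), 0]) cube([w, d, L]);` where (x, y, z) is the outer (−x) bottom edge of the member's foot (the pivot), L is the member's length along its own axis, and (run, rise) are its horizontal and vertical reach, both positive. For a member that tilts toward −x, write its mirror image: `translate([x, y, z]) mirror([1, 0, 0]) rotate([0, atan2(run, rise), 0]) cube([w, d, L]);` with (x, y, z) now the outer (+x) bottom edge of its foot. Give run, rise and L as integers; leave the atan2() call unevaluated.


translate([216, 0, 630]) cube([108, 761, 44]);
translate([0, 55, 0]) rotate([0, atan2(216, 630), 0]) cube([41, 31, 666]);
translate([540, 55, 0]) mirror([1, 0, 0]) rotate([0, atan2(216, 630), 0]) cube([41, 31, 666]);
translate([0, 675, 0]) rotate([0, atan2(216, 630), 0]) cube([41, 31, 666]);
translate([540, 675, 0]) mirror([1, 0, 0]) rotate([0, atan2(216, 630), 0]) cube([41, 31, 666]);


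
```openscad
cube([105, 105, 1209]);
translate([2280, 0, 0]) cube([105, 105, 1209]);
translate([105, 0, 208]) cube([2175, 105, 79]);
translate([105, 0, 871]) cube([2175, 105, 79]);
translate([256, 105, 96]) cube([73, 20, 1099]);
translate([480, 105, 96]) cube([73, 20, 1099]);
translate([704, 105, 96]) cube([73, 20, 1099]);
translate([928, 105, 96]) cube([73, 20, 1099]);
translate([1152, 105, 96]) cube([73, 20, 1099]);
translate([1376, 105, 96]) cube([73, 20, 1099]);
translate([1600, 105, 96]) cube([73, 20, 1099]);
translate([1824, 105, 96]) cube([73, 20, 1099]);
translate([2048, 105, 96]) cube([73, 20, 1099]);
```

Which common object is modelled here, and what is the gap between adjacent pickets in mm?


A fence section. The picket gap is 151 mm.

Two posts, two rails, 9 pickets — a fence section. Span 2175 mm holds 9 pickets of 73 mm with 10 equal gaps: ⌊(2175 − 9·73) / 10⌋ = 151 mm.


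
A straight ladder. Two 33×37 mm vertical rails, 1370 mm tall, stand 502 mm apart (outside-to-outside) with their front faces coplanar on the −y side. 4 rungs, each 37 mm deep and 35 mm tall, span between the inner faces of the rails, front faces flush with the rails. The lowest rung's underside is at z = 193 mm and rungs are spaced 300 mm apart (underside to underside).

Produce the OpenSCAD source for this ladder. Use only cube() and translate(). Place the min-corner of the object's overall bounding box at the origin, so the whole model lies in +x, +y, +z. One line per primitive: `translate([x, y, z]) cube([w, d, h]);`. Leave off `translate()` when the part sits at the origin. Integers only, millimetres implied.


cube([33, 37, 1370]);
translate([469, 0, 0]) cube([33, 37, 1370]);
translate([33, 0, 193]) cube([436, 37, 35]);
translate([33, 0, 493]) cube([436, 37, 35]);
translate([33, 0, 793]) cube([436, 37, 35]);
translate([33, 0, 1093]) cube([436, 37, 35]);


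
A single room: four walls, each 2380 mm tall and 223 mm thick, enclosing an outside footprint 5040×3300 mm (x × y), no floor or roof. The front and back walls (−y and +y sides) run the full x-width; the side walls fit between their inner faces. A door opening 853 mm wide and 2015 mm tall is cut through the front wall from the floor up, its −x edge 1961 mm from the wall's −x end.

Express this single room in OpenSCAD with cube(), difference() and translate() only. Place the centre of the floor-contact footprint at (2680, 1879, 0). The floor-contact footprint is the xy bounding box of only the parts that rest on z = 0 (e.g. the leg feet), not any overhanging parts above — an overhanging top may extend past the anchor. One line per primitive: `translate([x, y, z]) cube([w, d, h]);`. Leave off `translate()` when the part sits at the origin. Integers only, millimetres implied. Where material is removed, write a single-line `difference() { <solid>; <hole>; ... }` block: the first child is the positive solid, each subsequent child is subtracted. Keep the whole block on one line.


difference() { translate([160, 229, 0]) cube([5040, 223, 2380]); translate([2121, 229, 0]) cube([853, 223, 2015]); }
translate([160, 3306, 0]) cube([5040, 223, 2380]);
translate([160, 452, 0]) cube([223, 2854, 2380]);
translate([4977, 452, 0]) cube([223, 2854, 2380]);


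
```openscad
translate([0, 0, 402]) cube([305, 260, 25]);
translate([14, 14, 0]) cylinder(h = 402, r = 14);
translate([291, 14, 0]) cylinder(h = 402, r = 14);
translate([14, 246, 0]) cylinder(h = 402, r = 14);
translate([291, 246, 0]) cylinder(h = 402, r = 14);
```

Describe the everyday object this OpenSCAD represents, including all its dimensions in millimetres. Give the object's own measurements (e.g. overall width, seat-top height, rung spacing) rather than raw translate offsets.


A simple wooden stool: a rectangular seat 305 mm (x) by 260 mm (y), 25 mm thick, top face at z = 427 mm, on four round legs, each 28 mm in diameter. The legs rest on z = 0, each leg's axis is inset half a diameter from the nearest pair of seat edges (so the leg's bounding box is flush with the corner).


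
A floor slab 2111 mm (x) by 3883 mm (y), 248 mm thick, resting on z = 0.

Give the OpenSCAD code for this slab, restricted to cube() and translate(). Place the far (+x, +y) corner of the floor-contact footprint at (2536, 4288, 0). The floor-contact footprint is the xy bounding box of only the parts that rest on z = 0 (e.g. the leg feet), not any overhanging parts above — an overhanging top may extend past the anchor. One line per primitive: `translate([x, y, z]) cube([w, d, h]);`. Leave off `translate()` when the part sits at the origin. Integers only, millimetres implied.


translate([425, 405, 0]) cube([2111, 3883, 248]);


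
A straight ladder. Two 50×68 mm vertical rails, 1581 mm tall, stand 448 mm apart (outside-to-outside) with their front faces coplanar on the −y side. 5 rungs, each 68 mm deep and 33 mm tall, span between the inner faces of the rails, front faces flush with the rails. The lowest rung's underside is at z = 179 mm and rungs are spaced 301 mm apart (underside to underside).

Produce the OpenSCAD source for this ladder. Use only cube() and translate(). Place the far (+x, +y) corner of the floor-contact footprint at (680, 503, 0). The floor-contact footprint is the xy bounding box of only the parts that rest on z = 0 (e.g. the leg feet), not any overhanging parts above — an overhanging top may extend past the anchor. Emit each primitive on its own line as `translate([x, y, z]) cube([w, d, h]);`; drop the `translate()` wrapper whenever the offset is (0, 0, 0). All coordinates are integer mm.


translate([232, 435, 0]) cube([50, 68, 1581]);
translate([630, 435, 0]) cube([50, 68, 1581]);
translate([282, 435, 179]) cube([348, 68, 33]);
translate([282, 435, 480]) cube([348, 68, 33]);
translate([282, 435, 781]) cube([348, 68, 33]);
translate([282, 435, 1082]) cube([348, 68, 33]);
translate([282, 435, 1383]) cube([348, 68, 33]);


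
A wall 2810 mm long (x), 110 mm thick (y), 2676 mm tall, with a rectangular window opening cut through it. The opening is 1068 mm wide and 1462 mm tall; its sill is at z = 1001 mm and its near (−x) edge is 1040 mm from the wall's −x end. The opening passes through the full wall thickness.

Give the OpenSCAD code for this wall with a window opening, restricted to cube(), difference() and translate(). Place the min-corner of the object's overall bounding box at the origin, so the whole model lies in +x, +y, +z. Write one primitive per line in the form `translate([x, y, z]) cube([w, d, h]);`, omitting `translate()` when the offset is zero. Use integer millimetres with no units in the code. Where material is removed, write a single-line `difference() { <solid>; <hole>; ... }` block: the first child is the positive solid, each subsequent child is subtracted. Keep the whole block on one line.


difference() { cube([2810, 110, 2676]); translate([1040, 0, 1001]) cube([1068, 110, 1462]); }
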